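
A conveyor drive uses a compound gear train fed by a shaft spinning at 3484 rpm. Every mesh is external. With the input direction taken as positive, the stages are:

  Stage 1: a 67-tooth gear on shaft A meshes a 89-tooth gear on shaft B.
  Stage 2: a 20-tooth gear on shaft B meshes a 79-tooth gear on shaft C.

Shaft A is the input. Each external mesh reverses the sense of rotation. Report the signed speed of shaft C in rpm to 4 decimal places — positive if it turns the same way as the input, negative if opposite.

+663.9966 rpm (same as input, |ω| = 663.9966 rpm)

Stage 1 [67T→89T]: ω = 3484.0000×67/89 = 2622.7865 rpm, dir flips to −; running = −2622.7865
Stage 2 [20T→79T]: ω = 2622.7865×20/79 = 663.9966 rpm, dir flips to +; running = +663.9966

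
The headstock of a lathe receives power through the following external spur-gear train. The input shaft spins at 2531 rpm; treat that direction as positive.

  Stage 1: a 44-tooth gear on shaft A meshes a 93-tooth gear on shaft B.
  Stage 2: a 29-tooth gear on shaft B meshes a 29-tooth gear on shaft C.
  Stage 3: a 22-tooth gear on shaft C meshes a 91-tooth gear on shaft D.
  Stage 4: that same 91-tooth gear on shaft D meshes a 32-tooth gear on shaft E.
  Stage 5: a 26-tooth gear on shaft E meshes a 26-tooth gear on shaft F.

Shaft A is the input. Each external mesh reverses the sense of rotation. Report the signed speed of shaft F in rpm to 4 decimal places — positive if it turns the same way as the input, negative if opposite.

Stage 1 [44T→93T]: ω = 2531.0000×44/93 = 1197.4624 rpm, dir flips to −; running = −1197.4624
Stage 2 [29T→29T]: ω = 1197.4624×29/29 = 1197.4624 rpm, dir flips to +; running = +1197.4624
Stage 3 [22T→91T]: ω = 1197.4624×22/91 = 289.4964 rpm, dir flips to −; running = −289.4964
Stage 4 [91T→32T]: ω = 289.4964×91/32 = 823.2554 rpm, dir flips to +; running = +823.2554
Stage 5 [26T→26T]: ω = 823.2554×26/26 = 823.2554 rpm, dir flips to −; running = −823.2554

-823.2554 rpm (opposite to input, |ω| = 823.2554 rpm)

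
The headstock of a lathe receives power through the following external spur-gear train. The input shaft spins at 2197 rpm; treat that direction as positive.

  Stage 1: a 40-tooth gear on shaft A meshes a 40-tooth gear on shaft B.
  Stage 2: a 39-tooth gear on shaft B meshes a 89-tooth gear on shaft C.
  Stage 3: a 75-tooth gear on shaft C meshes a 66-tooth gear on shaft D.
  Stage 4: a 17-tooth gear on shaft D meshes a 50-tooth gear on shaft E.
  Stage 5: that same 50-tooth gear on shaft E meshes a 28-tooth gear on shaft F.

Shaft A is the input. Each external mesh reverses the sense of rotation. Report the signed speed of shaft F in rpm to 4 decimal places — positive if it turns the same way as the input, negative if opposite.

-664.2214 rpm (opposite to input, |ω| = 664.2214 rpm)

Stage 1 [40T→40T]: ω = 2197.0000×40/40 = 2197.0000 rpm, dir flips to −; running = −2197.0000
Stage 2 [39T→89T]: ω = 2197.0000×39/89 = 962.7303 rpm, dir flips to +; running = +962.7303
Stage 3 [75T→66T]: ω = 962.7303×75/66 = 1094.0117 rpm, dir flips to −; running = −1094.0117
Stage 4 [17T→50T]: ω = 1094.0117×17/50 = 371.9640 rpm, dir flips to +; running = +371.9640
Stage 5 [50T→28T]: ω = 371.9640×50/28 = 664.2214 rpm, dir flips to −; running = −664.2214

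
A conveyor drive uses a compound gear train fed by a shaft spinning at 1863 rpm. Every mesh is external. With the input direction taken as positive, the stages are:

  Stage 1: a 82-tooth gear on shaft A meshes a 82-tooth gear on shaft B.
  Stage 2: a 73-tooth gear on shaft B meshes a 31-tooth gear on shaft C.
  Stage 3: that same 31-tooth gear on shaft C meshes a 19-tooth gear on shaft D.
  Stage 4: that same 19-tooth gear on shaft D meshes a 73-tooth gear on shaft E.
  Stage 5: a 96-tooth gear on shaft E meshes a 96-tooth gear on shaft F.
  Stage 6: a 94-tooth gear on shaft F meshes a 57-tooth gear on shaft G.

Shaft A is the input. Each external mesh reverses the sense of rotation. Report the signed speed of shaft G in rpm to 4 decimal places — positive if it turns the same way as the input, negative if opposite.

Stage 1 [82T→82T]: ω = 1863.0000×82/82 = 1863.0000 rpm, dir flips to −; running = −1863.0000
Stage 2 [73T→31T]: ω = 1863.0000×73/31 = 4387.0645 rpm, dir flips to +; running = +4387.0645
Stage 3 [31T→19T]: ω = 4387.0645×31/19 = 7157.8421 rpm, dir flips to −; running = −7157.8421
Stage 4 [19T→73T]: ω = 7157.8421×19/73 = 1863.0000 rpm, dir flips to +; running = +1863.0000
Stage 5 [96T→96T]: ω = 1863.0000×96/96 = 1863.0000 rpm, dir flips to −; running = −1863.0000
Stage 6 [94T→57T]: ω = 1863.0000×94/57 = 3072.3158 rpm, dir flips to +; running = +3072.3158

+3072.3158 rpm (same as input, |ω| = 3072.3158 rpm)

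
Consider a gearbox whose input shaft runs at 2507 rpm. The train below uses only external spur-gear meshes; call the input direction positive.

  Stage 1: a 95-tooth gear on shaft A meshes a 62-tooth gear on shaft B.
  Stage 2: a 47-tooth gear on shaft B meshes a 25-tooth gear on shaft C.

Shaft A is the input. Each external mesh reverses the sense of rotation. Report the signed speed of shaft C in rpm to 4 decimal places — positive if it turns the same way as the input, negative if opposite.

+7221.7774 rpm (same as input, |ω| = 7221.7774 rpm)

Stage 1 [95T→62T]: ω = 2507.0000×95/62 = 3841.3710 rpm, dir flips to −; running = −3841.3710
Stage 2 [47T→25T]: ω = 3841.3710×47/25 = 7221.7774 rpm, dir flips to +; running = +7221.7774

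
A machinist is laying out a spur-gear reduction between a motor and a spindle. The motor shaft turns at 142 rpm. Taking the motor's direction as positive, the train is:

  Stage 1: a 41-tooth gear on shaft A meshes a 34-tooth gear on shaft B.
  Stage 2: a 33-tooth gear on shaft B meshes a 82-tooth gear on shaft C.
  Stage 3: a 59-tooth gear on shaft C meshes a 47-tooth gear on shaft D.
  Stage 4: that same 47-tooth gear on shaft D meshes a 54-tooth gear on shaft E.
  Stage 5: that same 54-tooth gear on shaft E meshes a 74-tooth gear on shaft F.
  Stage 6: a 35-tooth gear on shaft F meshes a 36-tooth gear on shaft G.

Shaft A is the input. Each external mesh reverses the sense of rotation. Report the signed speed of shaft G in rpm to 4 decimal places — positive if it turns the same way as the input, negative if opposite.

+53.4170 rpm (same as input, |ω| = 53.4170 rpm)

Stage 1 [41T→34T]: ω = 142.0000×41/34 = 171.2353 rpm, dir flips to −; running = −171.2353
Stage 2 [33T→82T]: ω = 171.2353×33/82 = 68.9118 rpm, dir flips to +; running = +68.9118
Stage 3 [59T→47T]: ω = 68.9118×59/47 = 86.5063 rpm, dir flips to −; running = −86.5063
Stage 4 [47T→54T]: ω = 86.5063×47/54 = 75.2925 rpm, dir flips to +; running = +75.2925
Stage 5 [54T→74T]: ω = 75.2925×54/74 = 54.9432 rpm, dir flips to −; running = −54.9432
Stage 6 [35T→36T]: ω = 54.9432×35/36 = 53.4170 rpm, dir flips to +; running = +53.4170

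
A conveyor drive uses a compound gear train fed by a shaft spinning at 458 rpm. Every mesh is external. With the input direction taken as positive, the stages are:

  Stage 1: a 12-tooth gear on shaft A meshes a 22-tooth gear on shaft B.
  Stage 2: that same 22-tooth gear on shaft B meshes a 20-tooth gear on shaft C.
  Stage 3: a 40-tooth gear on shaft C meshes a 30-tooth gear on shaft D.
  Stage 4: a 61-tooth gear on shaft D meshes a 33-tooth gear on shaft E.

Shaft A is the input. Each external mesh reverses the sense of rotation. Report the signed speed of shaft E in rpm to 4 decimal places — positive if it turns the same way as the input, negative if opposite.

Stage 1 [12T→22T]: ω = 458.0000×12/22 = 249.8182 rpm, dir flips to −; running = −249.8182
Stage 2 [22T→20T]: ω = 249.8182×22/20 = 274.8000 rpm, dir flips to +; running = +274.8000
Stage 3 [40T→30T]: ω = 274.8000×40/30 = 366.4000 rpm, dir flips to −; running = −366.4000
Stage 4 [61T→33T]: ω = 366.4000×61/33 = 677.2848 rpm, dir flips to +; running = +677.2848

+677.2848 rpm (same as input, |ω| = 677.2848 rpm)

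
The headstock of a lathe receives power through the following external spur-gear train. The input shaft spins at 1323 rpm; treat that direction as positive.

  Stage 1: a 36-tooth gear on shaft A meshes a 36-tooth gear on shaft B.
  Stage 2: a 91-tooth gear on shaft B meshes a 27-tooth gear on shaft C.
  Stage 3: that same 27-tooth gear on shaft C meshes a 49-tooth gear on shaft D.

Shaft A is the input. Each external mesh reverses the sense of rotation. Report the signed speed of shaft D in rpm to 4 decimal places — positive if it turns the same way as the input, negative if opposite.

Stage 1 [36T→36T]: ω = 1323.0000×36/36 = 1323.0000 rpm, dir flips to −; running = −1323.0000
Stage 2 [91T→27T]: ω = 1323.0000×91/27 = 4459.0000 rpm, dir flips to +; running = +4459.0000
Stage 3 [27T→49T]: ω = 4459.0000×27/49 = 2457.0000 rpm, dir flips to −; running = −2457.0000

-2457.0000 rpm (opposite to input, |ω| = 2457.0000 rpm)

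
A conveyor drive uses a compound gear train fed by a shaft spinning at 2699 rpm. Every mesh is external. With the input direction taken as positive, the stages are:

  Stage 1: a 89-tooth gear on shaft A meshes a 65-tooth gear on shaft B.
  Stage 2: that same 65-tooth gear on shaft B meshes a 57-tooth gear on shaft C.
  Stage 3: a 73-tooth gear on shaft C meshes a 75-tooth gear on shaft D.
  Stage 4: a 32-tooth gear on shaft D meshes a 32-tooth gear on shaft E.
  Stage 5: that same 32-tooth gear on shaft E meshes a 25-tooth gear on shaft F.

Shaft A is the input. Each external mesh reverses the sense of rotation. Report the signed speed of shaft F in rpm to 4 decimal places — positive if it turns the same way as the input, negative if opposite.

Stage 1 [89T→65T]: ω = 2699.0000×89/65 = 3695.5538 rpm, dir flips to −; running = −3695.5538
Stage 2 [65T→57T]: ω = 3695.5538×65/57 = 4214.2281 rpm, dir flips to +; running = +4214.2281
Stage 3 [73T→75T]: ω = 4214.2281×73/75 = 4101.8487 rpm, dir flips to −; running = −4101.8487
Stage 4 [32T→32T]: ω = 4101.8487×32/32 = 4101.8487 rpm, dir flips to +; running = +4101.8487
Stage 5 [32T→25T]: ω = 4101.8487×32/25 = 5250.3663 rpm, dir flips to −; running = −5250.3663

-5250.3663 rpm (opposite to input, |ω| = 5250.3663 rpm)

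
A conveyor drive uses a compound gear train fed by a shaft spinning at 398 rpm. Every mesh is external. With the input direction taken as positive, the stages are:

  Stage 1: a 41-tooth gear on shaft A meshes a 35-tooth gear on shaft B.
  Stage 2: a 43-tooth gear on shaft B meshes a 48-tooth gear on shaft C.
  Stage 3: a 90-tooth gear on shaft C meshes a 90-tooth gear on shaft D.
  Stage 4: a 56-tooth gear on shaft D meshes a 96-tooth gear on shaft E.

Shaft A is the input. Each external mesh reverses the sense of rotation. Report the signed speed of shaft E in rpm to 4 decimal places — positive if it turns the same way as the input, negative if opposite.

+243.6368 rpm (same as input, |ω| = 243.6368 rpm)

Stage 1 [41T→35T]: ω = 398.0000×41/35 = 466.2286 rpm, dir flips to −; running = −466.2286
Stage 2 [43T→48T]: ω = 466.2286×43/48 = 417.6631 rpm, dir flips to +; running = +417.6631
Stage 3 [90T→90T]: ω = 417.6631×90/90 = 417.6631 rpm, dir flips to −; running = −417.6631
Stage 4 [56T→96T]: ω = 417.6631×56/96 = 243.6368 rpm, dir flips to +; running = +243.6368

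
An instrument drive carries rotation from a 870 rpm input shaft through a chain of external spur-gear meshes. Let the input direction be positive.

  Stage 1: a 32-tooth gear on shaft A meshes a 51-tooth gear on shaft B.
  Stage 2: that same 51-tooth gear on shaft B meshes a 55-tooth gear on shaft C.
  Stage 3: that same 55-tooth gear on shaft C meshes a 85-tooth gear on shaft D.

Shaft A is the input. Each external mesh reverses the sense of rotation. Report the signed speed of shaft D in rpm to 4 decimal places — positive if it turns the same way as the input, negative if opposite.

Stage 1 [32T→51T]: ω = 870.0000×32/51 = 545.8824 rpm, dir flips to −; running = −545.8824
Stage 2 [51T→55T]: ω = 545.8824×51/55 = 506.1818 rpm, dir flips to +; running = +506.1818
Stage 3 [55T→85T]: ω = 506.1818×55/85 = 327.5294 rpm, dir flips to −; running = −327.5294

-327.5294 rpm (opposite to input, |ω| = 327.5294 rpm)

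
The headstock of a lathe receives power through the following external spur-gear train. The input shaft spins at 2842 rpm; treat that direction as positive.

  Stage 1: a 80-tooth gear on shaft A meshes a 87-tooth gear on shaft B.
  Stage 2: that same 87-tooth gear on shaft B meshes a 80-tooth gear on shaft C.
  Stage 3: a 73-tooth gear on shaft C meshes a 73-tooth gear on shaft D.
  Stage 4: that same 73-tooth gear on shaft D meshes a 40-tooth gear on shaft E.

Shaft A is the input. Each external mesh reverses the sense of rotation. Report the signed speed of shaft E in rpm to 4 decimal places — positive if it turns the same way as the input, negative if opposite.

Stage 1 [80T→87T]: ω = 2842.0000×80/87 = 2613.3333 rpm, dir flips to −; running = −2613.3333
Stage 2 [87T→80T]: ω = 2613.3333×87/80 = 2842.0000 rpm, dir flips to +; running = +2842.0000
Stage 3 [73T→73T]: ω = 2842.0000×73/73 = 2842.0000 rpm, dir flips to −; running = −2842.0000
Stage 4 [73T→40T]: ω = 2842.0000×73/40 = 5186.6500 rpm, dir flips to +; running = +5186.6500

+5186.6500 rpm (same as input, |ω| = 5186.6500 rpm)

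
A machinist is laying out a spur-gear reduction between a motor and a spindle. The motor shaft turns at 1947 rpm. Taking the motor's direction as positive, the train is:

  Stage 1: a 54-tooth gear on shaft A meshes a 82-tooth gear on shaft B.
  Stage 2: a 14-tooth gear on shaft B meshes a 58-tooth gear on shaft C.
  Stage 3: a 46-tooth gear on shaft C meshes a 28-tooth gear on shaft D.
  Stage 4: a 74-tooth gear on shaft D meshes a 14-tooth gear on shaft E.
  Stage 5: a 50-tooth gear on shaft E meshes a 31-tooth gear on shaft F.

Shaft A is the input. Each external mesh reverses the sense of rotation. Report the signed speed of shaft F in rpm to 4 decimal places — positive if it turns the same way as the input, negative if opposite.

Stage 1 [54T→82T]: ω = 1947.0000×54/82 = 1282.1707 rpm, dir flips to −; running = −1282.1707
Stage 2 [14T→58T]: ω = 1282.1707×14/58 = 309.4895 rpm, dir flips to +; running = +309.4895
Stage 3 [46T→28T]: ω = 309.4895×46/28 = 508.4470 rpm, dir flips to −; running = −508.4470
Stage 4 [74T→14T]: ω = 508.4470×74/14 = 2687.5056 rpm, dir flips to +; running = +2687.5056
Stage 5 [50T→31T]: ω = 2687.5056×50/31 = 4334.6865 rpm, dir flips to −; running = −4334.6865

-4334.6865 rpm (opposite to input, |ω| = 4334.6865 rpm)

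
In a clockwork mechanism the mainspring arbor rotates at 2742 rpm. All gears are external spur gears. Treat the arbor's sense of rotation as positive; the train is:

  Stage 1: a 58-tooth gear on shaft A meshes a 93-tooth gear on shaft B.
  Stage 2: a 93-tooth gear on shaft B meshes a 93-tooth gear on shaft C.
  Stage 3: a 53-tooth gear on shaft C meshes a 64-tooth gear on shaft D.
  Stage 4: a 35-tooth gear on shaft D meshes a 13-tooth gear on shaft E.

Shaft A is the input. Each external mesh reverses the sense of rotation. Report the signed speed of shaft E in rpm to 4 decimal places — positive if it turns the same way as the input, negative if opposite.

+3812.7039 rpm (same as input, |ω| = 3812.7039 rpm)

Stage 1 [58T→93T]: ω = 2742.0000×58/93 = 1710.0645 rpm, dir flips to −; running = −1710.0645
Stage 2 [93T→93T]: ω = 1710.0645×93/93 = 1710.0645 rpm, dir flips to +; running = +1710.0645
Stage 3 [53T→64T]: ω = 1710.0645×53/64 = 1416.1472 rpm, dir flips to −; running = −1416.1472
Stage 4 [35T→13T]: ω = 1416.1472×35/13 = 3812.7039 rpm, dir flips to +; running = +3812.7039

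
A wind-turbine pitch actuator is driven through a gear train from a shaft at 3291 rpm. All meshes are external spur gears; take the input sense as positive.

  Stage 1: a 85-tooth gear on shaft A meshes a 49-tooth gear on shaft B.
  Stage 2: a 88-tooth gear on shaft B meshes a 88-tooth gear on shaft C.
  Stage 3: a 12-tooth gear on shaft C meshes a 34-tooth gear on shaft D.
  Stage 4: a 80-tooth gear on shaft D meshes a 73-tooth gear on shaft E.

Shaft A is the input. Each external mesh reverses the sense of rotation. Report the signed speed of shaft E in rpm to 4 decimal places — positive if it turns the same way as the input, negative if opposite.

Stage 1 [85T→49T]: ω = 3291.0000×85/49 = 5708.8776 rpm, dir flips to −; running = −5708.8776
Stage 2 [88T→88T]: ω = 5708.8776×88/88 = 5708.8776 rpm, dir flips to +; running = +5708.8776
Stage 3 [12T→34T]: ω = 5708.8776×12/34 = 2014.8980 rpm, dir flips to −; running = −2014.8980
Stage 4 [80T→73T]: ω = 2014.8980×80/73 = 2208.1074 rpm, dir flips to +; running = +2208.1074

+2208.1074 rpm (same as input, |ω| = 2208.1074 rpm)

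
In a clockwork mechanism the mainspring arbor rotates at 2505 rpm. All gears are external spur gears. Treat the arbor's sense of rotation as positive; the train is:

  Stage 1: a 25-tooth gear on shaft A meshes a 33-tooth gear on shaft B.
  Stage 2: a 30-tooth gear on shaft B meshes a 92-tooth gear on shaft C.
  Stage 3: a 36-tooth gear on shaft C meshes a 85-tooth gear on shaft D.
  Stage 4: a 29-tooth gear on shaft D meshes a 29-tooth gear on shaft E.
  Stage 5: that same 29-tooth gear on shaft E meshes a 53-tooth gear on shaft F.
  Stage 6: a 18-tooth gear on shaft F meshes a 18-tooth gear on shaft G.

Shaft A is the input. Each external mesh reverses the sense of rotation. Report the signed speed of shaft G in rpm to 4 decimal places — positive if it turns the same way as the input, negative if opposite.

+143.4079 rpm (same as input, |ω| = 143.4079 rpm)

Stage 1 [25T→33T]: ω = 2505.0000×25/33 = 1897.7273 rpm, dir flips to −; running = −1897.7273
Stage 2 [30T→92T]: ω = 1897.7273×30/92 = 618.8241 rpm, dir flips to +; running = +618.8241
Stage 3 [36T→85T]: ω = 618.8241×36/85 = 262.0902 rpm, dir flips to −; running = −262.0902
Stage 4 [29T→29T]: ω = 262.0902×29/29 = 262.0902 rpm, dir flips to +; running = +262.0902
Stage 5 [29T→53T]: ω = 262.0902×29/53 = 143.4079 rpm, dir flips to −; running = −143.4079
Stage 6 [18T→18T]: ω = 143.4079×18/18 = 143.4079 rpm, dir flips to +; running = +143.4079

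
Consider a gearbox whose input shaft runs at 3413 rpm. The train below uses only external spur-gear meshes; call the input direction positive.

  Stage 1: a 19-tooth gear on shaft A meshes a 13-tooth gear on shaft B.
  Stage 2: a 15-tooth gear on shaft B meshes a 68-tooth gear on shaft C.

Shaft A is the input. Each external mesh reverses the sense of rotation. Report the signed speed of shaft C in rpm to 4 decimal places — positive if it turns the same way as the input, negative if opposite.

Stage 1 [19T→13T]: ω = 3413.0000×19/13 = 4988.2308 rpm, dir flips to −; running = −4988.2308
Stage 2 [15T→68T]: ω = 4988.2308×15/68 = 1100.3450 rpm, dir flips to +; running = +1100.3450

+1100.3450 rpm (same as input, |ω| = 1100.3450 rpm)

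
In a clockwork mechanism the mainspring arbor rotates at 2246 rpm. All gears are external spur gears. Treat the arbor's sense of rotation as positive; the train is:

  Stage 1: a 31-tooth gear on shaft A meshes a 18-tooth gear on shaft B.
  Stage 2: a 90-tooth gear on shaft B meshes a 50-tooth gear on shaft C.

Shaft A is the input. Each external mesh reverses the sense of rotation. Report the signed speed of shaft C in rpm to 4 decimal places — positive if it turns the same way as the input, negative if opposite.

Stage 1 [31T→18T]: ω = 2246.0000×31/18 = 3868.1111 rpm, dir flips to −; running = −3868.1111
Stage 2 [90T→50T]: ω = 3868.1111×90/50 = 6962.6000 rpm, dir flips to +; running = +6962.6000

+6962.6000 rpm (same as input, |ω| = 6962.6000 rpm)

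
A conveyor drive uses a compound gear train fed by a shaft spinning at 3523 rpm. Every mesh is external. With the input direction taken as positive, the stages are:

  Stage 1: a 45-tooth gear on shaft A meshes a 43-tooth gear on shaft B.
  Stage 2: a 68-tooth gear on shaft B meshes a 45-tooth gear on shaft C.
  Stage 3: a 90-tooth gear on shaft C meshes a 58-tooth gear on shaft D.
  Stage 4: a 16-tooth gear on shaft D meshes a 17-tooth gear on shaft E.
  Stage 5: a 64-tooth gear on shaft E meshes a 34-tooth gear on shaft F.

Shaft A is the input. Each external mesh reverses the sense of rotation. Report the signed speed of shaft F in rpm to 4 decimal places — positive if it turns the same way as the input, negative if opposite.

Stage 1 [45T→43T]: ω = 3523.0000×45/43 = 3686.8605 rpm, dir flips to −; running = −3686.8605
Stage 2 [68T→45T]: ω = 3686.8605×68/45 = 5571.2558 rpm, dir flips to +; running = +5571.2558
Stage 3 [90T→58T]: ω = 5571.2558×90/58 = 8645.0521 rpm, dir flips to −; running = −8645.0521
Stage 4 [16T→17T]: ω = 8645.0521×16/17 = 8136.5196 rpm, dir flips to +; running = +8136.5196
Stage 5 [64T→34T]: ω = 8136.5196×64/34 = 15315.8017 rpm, dir flips to −; running = −15315.8017

-15315.8017 rpm (opposite to input, |ω| = 15315.8017 rpm)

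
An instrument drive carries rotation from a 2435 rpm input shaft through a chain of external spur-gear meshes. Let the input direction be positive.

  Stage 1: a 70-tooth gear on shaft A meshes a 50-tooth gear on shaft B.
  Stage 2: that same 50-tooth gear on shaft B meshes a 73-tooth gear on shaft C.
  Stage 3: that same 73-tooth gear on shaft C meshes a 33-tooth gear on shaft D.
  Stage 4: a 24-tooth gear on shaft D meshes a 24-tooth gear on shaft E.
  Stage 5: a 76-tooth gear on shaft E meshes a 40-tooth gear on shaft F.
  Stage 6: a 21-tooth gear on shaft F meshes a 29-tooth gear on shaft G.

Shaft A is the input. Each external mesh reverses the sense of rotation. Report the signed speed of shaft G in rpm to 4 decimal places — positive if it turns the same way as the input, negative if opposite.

+7106.5361 rpm (same as input, |ω| = 7106.5361 rpm)

Stage 1 [70T→50T]: ω = 2435.0000×70/50 = 3409.0000 rpm, dir flips to −; running = −3409.0000
Stage 2 [50T→73T]: ω = 3409.0000×50/73 = 2334.9315 rpm, dir flips to +; running = +2334.9315
Stage 3 [73T→33T]: ω = 2334.9315×73/33 = 5165.1515 rpm, dir flips to −; running = −5165.1515
Stage 4 [24T→24T]: ω = 5165.1515×24/24 = 5165.1515 rpm, dir flips to +; running = +5165.1515
Stage 5 [76T→40T]: ω = 5165.1515×76/40 = 9813.7879 rpm, dir flips to −; running = −9813.7879
Stage 6 [21T→29T]: ω = 9813.7879×21/29 = 7106.5361 rpm, dir flips to +; running = +7106.5361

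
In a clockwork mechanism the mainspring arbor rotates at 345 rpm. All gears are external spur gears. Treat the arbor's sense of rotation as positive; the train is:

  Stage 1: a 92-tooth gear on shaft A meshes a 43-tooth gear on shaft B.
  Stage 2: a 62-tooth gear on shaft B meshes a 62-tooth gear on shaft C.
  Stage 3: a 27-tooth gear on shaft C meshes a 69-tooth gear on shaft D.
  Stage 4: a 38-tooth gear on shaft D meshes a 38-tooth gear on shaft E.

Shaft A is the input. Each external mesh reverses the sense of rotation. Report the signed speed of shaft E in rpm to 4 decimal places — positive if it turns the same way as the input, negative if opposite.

Stage 1 [92T→43T]: ω = 345.0000×92/43 = 738.1395 rpm, dir flips to −; running = −738.1395
Stage 2 [62T→62T]: ω = 738.1395×62/62 = 738.1395 rpm, dir flips to +; running = +738.1395
Stage 3 [27T→69T]: ω = 738.1395×27/69 = 288.8372 rpm, dir flips to −; running = −288.8372
Stage 4 [38T→38T]: ω = 288.8372×38/38 = 288.8372 rpm, dir flips to +; running = +288.8372

+288.8372 rpm (same as input, |ω| = 288.8372 rpm)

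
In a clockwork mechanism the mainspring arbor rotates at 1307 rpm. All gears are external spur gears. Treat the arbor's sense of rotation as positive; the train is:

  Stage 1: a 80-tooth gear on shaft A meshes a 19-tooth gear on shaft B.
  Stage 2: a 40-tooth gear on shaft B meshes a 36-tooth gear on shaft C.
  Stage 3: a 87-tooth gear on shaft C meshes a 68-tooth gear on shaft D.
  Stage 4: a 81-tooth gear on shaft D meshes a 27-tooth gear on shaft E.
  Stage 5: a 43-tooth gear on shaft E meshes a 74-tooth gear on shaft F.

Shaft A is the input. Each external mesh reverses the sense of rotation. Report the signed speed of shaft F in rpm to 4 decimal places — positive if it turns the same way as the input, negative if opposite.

-13637.5952 rpm (opposite to input, |ω| = 13637.5952 rpm)

Stage 1 [80T→19T]: ω = 1307.0000×80/19 = 5503.1579 rpm, dir flips to −; running = −5503.1579
Stage 2 [40T→36T]: ω = 5503.1579×40/36 = 6114.6199 rpm, dir flips to +; running = +6114.6199
Stage 3 [87T→68T]: ω = 6114.6199×87/68 = 7823.1166 rpm, dir flips to −; running = −7823.1166
Stage 4 [81T→27T]: ω = 7823.1166×81/27 = 23469.3498 rpm, dir flips to +; running = +23469.3498
Stage 5 [43T→74T]: ω = 23469.3498×43/74 = 13637.5952 rpm, dir flips to −; running = −13637.5952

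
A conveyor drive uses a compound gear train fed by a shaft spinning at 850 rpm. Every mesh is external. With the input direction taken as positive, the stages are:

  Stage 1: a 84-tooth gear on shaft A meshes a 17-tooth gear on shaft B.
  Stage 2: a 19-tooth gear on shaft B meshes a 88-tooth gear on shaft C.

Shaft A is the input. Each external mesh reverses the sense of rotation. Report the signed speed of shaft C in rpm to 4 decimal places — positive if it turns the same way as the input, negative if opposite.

+906.8182 rpm (same as input, |ω| = 906.8182 rpm)

Stage 1 [84T→17T]: ω = 850.0000×84/17 = 4200.0000 rpm, dir flips to −; running = −4200.0000
Stage 2 [19T→88T]: ω = 4200.0000×19/88 = 906.8182 rpm, dir flips to +; running = +906.8182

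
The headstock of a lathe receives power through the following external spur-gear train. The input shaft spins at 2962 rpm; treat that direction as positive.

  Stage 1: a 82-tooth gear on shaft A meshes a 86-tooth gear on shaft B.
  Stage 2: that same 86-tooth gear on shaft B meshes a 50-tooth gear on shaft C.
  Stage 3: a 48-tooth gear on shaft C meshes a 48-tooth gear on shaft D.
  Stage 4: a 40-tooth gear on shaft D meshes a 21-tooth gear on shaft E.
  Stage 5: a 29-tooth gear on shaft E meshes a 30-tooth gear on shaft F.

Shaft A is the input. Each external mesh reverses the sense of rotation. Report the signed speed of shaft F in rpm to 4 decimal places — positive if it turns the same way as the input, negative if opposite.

-8944.2997 rpm (opposite to input, |ω| = 8944.2997 rpm)

Stage 1 [82T→86T]: ω = 2962.0000×82/86 = 2824.2326 rpm, dir flips to −; running = −2824.2326
Stage 2 [86T→50T]: ω = 2824.2326×86/50 = 4857.6800 rpm, dir flips to +; running = +4857.6800
Stage 3 [48T→48T]: ω = 4857.6800×48/48 = 4857.6800 rpm, dir flips to −; running = −4857.6800
Stage 4 [40T→21T]: ω = 4857.6800×40/21 = 9252.7238 rpm, dir flips to +; running = +9252.7238
Stage 5 [29T→30T]: ω = 9252.7238×29/30 = 8944.2997 rpm, dir flips to −; running = −8944.2997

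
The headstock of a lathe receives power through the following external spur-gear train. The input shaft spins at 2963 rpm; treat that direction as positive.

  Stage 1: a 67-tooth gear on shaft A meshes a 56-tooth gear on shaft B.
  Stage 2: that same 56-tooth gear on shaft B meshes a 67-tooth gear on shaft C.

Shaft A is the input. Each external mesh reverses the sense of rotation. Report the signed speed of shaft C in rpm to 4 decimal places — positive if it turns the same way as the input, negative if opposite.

+2963.0000 rpm (same as input, |ω| = 2963.0000 rpm)

Stage 1 [67T→56T]: ω = 2963.0000×67/56 = 3545.0179 rpm, dir flips to −; running = −3545.0179
Stage 2 [56T→67T]: ω = 3545.0179×56/67 = 2963.0000 rpm, dir flips to +; running = +2963.0000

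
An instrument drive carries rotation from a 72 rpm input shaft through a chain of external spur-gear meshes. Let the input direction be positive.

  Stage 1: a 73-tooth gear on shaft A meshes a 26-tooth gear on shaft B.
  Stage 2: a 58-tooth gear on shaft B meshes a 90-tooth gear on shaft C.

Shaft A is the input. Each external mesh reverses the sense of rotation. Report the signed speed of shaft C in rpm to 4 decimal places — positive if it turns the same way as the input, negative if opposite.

Stage 1 [73T→26T]: ω = 72.0000×73/26 = 202.1538 rpm, dir flips to −; running = −202.1538
Stage 2 [58T→90T]: ω = 202.1538×58/90 = 130.2769 rpm, dir flips to +; running = +130.2769

+130.2769 rpm (same as input, |ω| = 130.2769 rpm)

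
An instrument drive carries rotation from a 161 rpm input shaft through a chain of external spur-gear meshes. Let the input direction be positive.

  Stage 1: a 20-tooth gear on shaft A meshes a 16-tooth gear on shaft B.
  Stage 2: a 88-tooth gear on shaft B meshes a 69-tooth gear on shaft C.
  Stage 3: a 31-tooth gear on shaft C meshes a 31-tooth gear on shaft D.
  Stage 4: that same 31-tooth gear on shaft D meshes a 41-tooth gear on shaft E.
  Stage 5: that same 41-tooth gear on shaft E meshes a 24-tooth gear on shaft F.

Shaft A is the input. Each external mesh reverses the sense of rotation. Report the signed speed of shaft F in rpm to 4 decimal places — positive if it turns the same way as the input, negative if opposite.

Stage 1 [20T→16T]: ω = 161.0000×20/16 = 201.2500 rpm, dir flips to −; running = −201.2500
Stage 2 [88T→69T]: ω = 201.2500×88/69 = 256.6667 rpm, dir flips to +; running = +256.6667
Stage 3 [31T→31T]: ω = 256.6667×31/31 = 256.6667 rpm, dir flips to −; running = −256.6667
Stage 4 [31T→41T]: ω = 256.6667×31/41 = 194.0650 rpm, dir flips to +; running = +194.0650
Stage 5 [41T→24T]: ω = 194.0650×41/24 = 331.5278 rpm, dir flips to −; running = −331.5278

-331.5278 rpm (opposite to input, |ω| = 331.5278 rpm)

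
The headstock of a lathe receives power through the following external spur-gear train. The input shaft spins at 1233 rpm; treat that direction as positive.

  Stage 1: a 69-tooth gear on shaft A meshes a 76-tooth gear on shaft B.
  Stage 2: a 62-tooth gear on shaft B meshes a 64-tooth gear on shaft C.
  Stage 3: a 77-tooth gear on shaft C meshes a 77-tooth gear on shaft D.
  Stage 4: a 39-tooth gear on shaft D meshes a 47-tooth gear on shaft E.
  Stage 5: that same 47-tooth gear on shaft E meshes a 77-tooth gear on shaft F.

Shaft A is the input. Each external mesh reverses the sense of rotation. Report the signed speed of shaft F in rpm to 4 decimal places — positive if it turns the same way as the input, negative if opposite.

Stage 1 [69T→76T]: ω = 1233.0000×69/76 = 1119.4342 rpm, dir flips to −; running = −1119.4342
Stage 2 [62T→64T]: ω = 1119.4342×62/64 = 1084.4519 rpm, dir flips to +; running = +1084.4519
Stage 3 [77T→77T]: ω = 1084.4519×77/77 = 1084.4519 rpm, dir flips to −; running = −1084.4519
Stage 4 [39T→47T]: ω = 1084.4519×39/47 = 899.8643 rpm, dir flips to +; running = +899.8643
Stage 5 [47T→77T]: ω = 899.8643×47/77 = 549.2678 rpm, dir flips to −; running = −549.2678

-549.2678 rpm (opposite to input, |ω| = 549.2678 rpm)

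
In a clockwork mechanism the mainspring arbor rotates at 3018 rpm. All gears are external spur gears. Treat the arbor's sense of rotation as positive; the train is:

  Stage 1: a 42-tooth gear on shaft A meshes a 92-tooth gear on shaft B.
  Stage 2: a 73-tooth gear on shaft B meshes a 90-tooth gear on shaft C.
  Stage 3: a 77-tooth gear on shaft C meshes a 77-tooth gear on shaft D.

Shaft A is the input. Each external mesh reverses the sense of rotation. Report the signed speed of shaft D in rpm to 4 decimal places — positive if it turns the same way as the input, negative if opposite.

Stage 1 [42T→92T]: ω = 3018.0000×42/92 = 1377.7826 rpm, dir flips to −; running = −1377.7826
Stage 2 [73T→90T]: ω = 1377.7826×73/90 = 1117.5348 rpm, dir flips to +; running = +1117.5348
Stage 3 [77T→77T]: ω = 1117.5348×77/77 = 1117.5348 rpm, dir flips to −; running = −1117.5348

-1117.5348 rpm (opposite to input, |ω| = 1117.5348 rpm)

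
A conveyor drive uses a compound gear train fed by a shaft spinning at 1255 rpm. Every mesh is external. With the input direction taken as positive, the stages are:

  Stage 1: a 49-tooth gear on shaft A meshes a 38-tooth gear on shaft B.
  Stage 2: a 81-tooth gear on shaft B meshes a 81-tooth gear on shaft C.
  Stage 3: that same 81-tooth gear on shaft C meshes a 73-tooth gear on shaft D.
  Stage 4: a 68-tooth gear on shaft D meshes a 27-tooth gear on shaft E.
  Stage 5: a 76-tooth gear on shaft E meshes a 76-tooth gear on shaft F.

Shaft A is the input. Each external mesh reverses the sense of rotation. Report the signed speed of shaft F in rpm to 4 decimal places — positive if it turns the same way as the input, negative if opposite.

Stage 1 [49T→38T]: ω = 1255.0000×49/38 = 1618.2895 rpm, dir flips to −; running = −1618.2895
Stage 2 [81T→81T]: ω = 1618.2895×81/81 = 1618.2895 rpm, dir flips to +; running = +1618.2895
Stage 3 [81T→73T]: ω = 1618.2895×81/73 = 1795.6363 rpm, dir flips to −; running = −1795.6363
Stage 4 [68T→27T]: ω = 1795.6363×68/27 = 4522.3432 rpm, dir flips to +; running = +4522.3432
Stage 5 [76T→76T]: ω = 4522.3432×76/76 = 4522.3432 rpm, dir flips to −; running = −4522.3432

-4522.3432 rpm (opposite to input, |ω| = 4522.3432 rpm)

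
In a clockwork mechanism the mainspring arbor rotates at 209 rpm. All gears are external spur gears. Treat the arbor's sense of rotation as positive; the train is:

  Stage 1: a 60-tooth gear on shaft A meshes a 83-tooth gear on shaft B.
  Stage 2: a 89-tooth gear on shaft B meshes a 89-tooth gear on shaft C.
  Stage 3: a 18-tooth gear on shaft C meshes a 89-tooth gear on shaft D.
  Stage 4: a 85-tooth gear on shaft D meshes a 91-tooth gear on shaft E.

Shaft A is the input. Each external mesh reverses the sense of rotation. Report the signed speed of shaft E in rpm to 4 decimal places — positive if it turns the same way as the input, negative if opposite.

+28.5417 rpm (same as input, |ω| = 28.5417 rpm)

Stage 1 [60T→83T]: ω = 209.0000×60/83 = 151.0843 rpm, dir flips to −; running = −151.0843
Stage 2 [89T→89T]: ω = 151.0843×89/89 = 151.0843 rpm, dir flips to +; running = +151.0843
Stage 3 [18T→89T]: ω = 151.0843×18/89 = 30.5564 rpm, dir flips to −; running = −30.5564
Stage 4 [85T→91T]: ω = 30.5564×85/91 = 28.5417 rpm, dir flips to +; running = +28.5417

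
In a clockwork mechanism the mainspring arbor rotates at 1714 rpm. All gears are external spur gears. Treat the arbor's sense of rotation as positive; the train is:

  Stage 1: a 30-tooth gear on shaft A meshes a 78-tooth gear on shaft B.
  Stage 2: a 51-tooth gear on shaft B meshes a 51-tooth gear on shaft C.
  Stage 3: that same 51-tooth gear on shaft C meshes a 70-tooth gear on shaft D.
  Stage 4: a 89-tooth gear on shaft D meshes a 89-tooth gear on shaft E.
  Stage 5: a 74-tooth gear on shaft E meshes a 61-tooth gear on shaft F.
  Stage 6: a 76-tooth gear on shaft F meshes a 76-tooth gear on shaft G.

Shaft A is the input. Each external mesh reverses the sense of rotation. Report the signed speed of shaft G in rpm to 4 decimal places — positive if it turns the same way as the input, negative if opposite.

Stage 1 [30T→78T]: ω = 1714.0000×30/78 = 659.2308 rpm, dir flips to −; running = −659.2308
Stage 2 [51T→51T]: ω = 659.2308×51/51 = 659.2308 rpm, dir flips to +; running = +659.2308
Stage 3 [51T→70T]: ω = 659.2308×51/70 = 480.2967 rpm, dir flips to −; running = −480.2967
Stage 4 [89T→89T]: ω = 480.2967×89/89 = 480.2967 rpm, dir flips to +; running = +480.2967
Stage 5 [74T→61T]: ω = 480.2967×74/61 = 582.6550 rpm, dir flips to −; running = −582.6550
Stage 6 [76T→76T]: ω = 582.6550×76/76 = 582.6550 rpm, dir flips to +; running = +582.6550

+582.6550 rpm (same as input, |ω| = 582.6550 rpm)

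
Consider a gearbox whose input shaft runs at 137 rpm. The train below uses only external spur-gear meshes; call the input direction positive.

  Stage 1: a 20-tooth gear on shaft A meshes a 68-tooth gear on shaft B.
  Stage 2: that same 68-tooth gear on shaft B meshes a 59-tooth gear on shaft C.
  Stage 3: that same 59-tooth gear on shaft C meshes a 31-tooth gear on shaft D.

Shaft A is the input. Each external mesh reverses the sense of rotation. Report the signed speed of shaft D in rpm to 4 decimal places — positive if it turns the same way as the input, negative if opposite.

Stage 1 [20T→68T]: ω = 137.0000×20/68 = 40.2941 rpm, dir flips to −; running = −40.2941
Stage 2 [68T→59T]: ω = 40.2941×68/59 = 46.4407 rpm, dir flips to +; running = +46.4407
Stage 3 [59T→31T]: ω = 46.4407×59/31 = 88.3871 rpm, dir flips to −; running = −88.3871

-88.3871 rpm (opposite to input, |ω| = 88.3871 rpm)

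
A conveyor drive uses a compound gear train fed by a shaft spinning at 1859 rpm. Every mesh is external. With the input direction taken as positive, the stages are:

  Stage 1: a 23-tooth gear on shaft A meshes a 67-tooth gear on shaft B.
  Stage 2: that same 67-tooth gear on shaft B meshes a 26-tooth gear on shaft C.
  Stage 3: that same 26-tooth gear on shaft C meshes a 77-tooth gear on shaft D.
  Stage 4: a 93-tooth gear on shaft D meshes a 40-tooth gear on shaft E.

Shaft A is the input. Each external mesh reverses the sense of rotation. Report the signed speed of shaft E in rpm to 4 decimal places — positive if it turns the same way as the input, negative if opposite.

Stage 1 [23T→67T]: ω = 1859.0000×23/67 = 638.1642 rpm, dir flips to −; running = −638.1642
Stage 2 [67T→26T]: ω = 638.1642×67/26 = 1644.5000 rpm, dir flips to +; running = +1644.5000
Stage 3 [26T→77T]: ω = 1644.5000×26/77 = 555.2857 rpm, dir flips to −; running = −555.2857
Stage 4 [93T→40T]: ω = 555.2857×93/40 = 1291.0393 rpm, dir flips to +; running = +1291.0393

+1291.0393 rpm (same as input, |ω| = 1291.0393 rpm)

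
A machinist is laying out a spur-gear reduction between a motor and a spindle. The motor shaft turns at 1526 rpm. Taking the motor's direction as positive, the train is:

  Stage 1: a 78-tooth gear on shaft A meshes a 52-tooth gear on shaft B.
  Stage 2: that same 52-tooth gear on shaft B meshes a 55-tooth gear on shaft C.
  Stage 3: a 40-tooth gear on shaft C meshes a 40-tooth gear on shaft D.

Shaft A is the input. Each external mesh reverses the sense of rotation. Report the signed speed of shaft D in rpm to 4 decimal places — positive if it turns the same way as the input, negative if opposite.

Stage 1 [78T→52T]: ω = 1526.0000×78/52 = 2289.0000 rpm, dir flips to −; running = −2289.0000
Stage 2 [52T→55T]: ω = 2289.0000×52/55 = 2164.1455 rpm, dir flips to +; running = +2164.1455
Stage 3 [40T→40T]: ω = 2164.1455×40/40 = 2164.1455 rpm, dir flips to −; running = −2164.1455

-2164.1455 rpm (opposite to input, |ω| = 2164.1455 rpm)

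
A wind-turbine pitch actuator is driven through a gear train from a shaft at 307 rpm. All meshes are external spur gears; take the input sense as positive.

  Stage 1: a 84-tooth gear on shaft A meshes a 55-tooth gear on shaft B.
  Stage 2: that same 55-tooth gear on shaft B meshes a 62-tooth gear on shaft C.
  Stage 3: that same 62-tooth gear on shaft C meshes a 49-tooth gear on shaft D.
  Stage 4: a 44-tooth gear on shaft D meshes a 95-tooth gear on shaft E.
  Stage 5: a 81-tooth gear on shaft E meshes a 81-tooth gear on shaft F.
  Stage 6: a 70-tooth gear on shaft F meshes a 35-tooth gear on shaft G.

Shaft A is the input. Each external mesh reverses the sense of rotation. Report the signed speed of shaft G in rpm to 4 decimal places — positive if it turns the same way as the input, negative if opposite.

+487.5068 rpm (same as input, |ω| = 487.5068 rpm)

Stage 1 [84T→55T]: ω = 307.0000×84/55 = 468.8727 rpm, dir flips to −; running = −468.8727
Stage 2 [55T→62T]: ω = 468.8727×55/62 = 415.9355 rpm, dir flips to +; running = +415.9355
Stage 3 [62T→49T]: ω = 415.9355×62/49 = 526.2857 rpm, dir flips to −; running = −526.2857
Stage 4 [44T→95T]: ω = 526.2857×44/95 = 243.7534 rpm, dir flips to +; running = +243.7534
Stage 5 [81T→81T]: ω = 243.7534×81/81 = 243.7534 rpm, dir flips to −; running = −243.7534
Stage 6 [70T→35T]: ω = 243.7534×70/35 = 487.5068 rpm, dir flips to +; running = +487.5068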